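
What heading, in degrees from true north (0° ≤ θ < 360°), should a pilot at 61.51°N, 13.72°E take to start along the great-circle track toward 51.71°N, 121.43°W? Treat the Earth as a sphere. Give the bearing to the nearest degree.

Δλ = -121.43 − 13.72 = -135.15°.
θ = atan2( sin Δλ · cos φ₂ , cos φ₁ · sin φ₂ − sin φ₁ · cos φ₂ · cos Δλ )
  = atan2(-0.43700, 0.76049) = -29.883° → normalised to [0°, 360°): 330.117°.

330°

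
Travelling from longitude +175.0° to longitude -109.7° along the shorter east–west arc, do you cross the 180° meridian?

Yes

Naïve |-109.7 − 175.0| = 284.7° > 180°, so the shorter arc goes the other way round — across 180°.
Signed shortest Δλ = ((-109.7 − 175.0 + 180) mod 360) − 180 = 75.3°.
Going east by 75.3° from +175.0° passes through 180° before reaching -109.7°.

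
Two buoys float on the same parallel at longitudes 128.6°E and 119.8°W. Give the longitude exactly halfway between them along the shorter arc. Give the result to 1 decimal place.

175.6°W

Signed shortest Δλ from +128.6° to -119.8° is +111.6°.
Midpoint longitude = +128.6° + (+111.6°)/2 = +128.6° + 55.8° = +184.4°.
Normalise into (−180°, 180°]: -175.6°.
(The naïve average (+128.6 + -119.8)/2 = 4.4° is on the wrong side of the globe.)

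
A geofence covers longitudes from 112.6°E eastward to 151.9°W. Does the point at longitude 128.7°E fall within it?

Band width going east from +112.6° to -151.9°: ((-151.9 − 112.6) mod 360) = 95.5°.
Offset of +128.7° east of the west edge: ((128.7 − 112.6) mod 360) = 16.1°.
16.1° ≤ 95.5° ⇒ inside.

Yes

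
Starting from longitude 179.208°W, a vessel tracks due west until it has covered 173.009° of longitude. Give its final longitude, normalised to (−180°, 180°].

7.783°E

Start at -179.208°; shift −173.009° → -352.217°.
-352.217° lies outside (−180°, 180°]; add 360° → +7.783°.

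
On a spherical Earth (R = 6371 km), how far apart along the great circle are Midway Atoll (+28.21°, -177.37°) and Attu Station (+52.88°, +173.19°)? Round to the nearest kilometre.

Δλ = 173.19 − -177.37 = 350.56°; wrapped into (−180°, 180°]: -9.44°.
Δφ = 52.88 − 28.21 = 24.67°.
a = sin²(Δφ/2) + cos φ₁ · cos φ₂ · sin²(Δλ/2) = 0.049237.
c = 2·atan2(√a, √(1−a)) = 0.44752 rad → d = 6371·c ≈ 2851.12 km.

2851 km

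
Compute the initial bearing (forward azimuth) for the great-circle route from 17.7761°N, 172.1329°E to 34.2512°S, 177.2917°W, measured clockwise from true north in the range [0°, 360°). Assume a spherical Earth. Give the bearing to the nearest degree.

169°

Δλ = -177.2917 − 172.1329 = -349.4246°; wrapped into (−180°, 180°]: 10.5754°.
θ = atan2( sin Δλ · cos φ₂ , cos φ₁ · sin φ₂ − sin φ₁ · cos φ₂ · cos Δλ )
  = atan2(0.15170, -0.78402) = 169.049° → normalised to [0°, 360°): 169.049°.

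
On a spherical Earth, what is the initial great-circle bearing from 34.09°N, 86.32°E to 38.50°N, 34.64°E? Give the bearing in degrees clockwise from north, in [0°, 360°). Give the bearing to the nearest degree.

292°

Δλ = 34.64 − 86.32 = -51.68°.
θ = atan2( sin Δλ · cos φ₂ , cos φ₁ · sin φ₂ − sin φ₁ · cos φ₂ · cos Δλ )
  = atan2(-0.61400, 0.24356) = -68.363° → normalised to [0°, 360°): 291.637°.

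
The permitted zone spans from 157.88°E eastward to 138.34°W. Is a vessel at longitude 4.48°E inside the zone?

Band width going east from +157.88° to -138.34°: ((-138.34 − 157.88) mod 360) = 63.78°.
Offset of +4.48° east of the west edge: ((4.48 − 157.88) mod 360) = 206.60°.
206.60° > 63.78° ⇒ outside.

No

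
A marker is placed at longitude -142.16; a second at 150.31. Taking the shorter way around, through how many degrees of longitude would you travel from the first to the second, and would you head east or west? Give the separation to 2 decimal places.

67.53° west

Raw difference: 150.31 − -142.16 = 292.47°.
Normalise into (−180°, 180°]: 292.47° − 360° = -67.53°.
Negative ⇒ the second point lies to the west; separation 67.53°.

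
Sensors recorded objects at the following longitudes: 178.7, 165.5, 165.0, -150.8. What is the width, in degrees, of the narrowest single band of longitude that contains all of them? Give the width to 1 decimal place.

Sort the longitudes: -150.8°, +165.0°, +165.5°, +178.7°.
Eastward gaps between consecutive values (wrapping around): 315.8°, 0.5°, 13.2°, 30.5°.
Largest gap = 315.8° ⇒ minimal covering band is its complement: 360° − 315.8° = 44.2°.
Band runs from +165.0° eastward to -150.8°, crossing the antimeridian.

44.2°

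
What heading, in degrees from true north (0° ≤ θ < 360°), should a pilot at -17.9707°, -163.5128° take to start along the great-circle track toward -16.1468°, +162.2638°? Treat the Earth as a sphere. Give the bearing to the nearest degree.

Δλ = 162.2638 − -163.5128 = 325.7766°; wrapped into (−180°, 180°]: -34.2234°.
θ = atan2( sin Δλ · cos φ₂ , cos φ₁ · sin φ₂ − sin φ₁ · cos φ₂ · cos Δλ )
  = atan2(-0.54023, -0.01949) = -92.066° → normalised to [0°, 360°): 267.934°.

268°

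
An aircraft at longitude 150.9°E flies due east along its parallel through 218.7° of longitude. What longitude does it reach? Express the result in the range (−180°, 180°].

Start at +150.9°; shift +218.7° → +369.6°.
+369.6° lies outside (−180°, 180°]; subtract 360° → +9.6°.

9.6°E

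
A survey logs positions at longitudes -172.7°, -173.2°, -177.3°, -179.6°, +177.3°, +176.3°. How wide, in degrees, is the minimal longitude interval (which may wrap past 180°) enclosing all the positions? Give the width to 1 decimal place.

11.0°

Sort the longitudes: -179.6°, -177.3°, -173.2°, -172.7°, +176.3°, +177.3°.
Eastward gaps between consecutive values (wrapping around): 2.3°, 4.1°, 0.5°, 349.0°, 1.0°, 3.1°.
Largest gap = 349.0° ⇒ minimal covering band is its complement: 360° − 349.0° = 11.0°.
Band runs from +176.3° eastward to -172.7°, crossing the antimeridian.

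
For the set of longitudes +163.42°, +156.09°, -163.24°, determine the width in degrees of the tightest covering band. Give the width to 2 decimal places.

40.67°

Sort the longitudes: -163.24°, +156.09°, +163.42°.
Eastward gaps between consecutive values (wrapping around): 319.33°, 7.33°, 33.34°.
Largest gap = 319.33° ⇒ minimal covering band is its complement: 360° − 319.33° = 40.67°.
Band runs from +156.09° eastward to -163.24°, crossing the antimeridian.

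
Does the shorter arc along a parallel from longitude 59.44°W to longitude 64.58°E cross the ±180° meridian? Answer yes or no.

No

Signed shortest Δλ = ((64.58 − -59.44 + 180) mod 360) − 180 = 124.02°.
Going east by 124.02° from -59.44° reaches +64.58° without touching 180°.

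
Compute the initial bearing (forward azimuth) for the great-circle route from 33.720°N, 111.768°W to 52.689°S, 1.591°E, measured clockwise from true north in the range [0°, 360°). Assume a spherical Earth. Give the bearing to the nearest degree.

Δλ = 1.591 − -111.768 = 113.359°.
θ = atan2( sin Δλ · cos φ₂ , cos φ₁ · sin φ₂ − sin φ₁ · cos φ₂ · cos Δλ )
  = atan2(0.55646, -0.52813) = 133.504° → normalised to [0°, 360°): 133.504°.

134°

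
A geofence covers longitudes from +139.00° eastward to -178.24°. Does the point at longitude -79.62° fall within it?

Band width going east from +139.00° to -178.24°: ((-178.24 − 139.00) mod 360) = 42.76°.
Offset of -79.62° east of the west edge: ((-79.62 − 139.00) mod 360) = 141.38°.
141.38° > 42.76° ⇒ outside.

No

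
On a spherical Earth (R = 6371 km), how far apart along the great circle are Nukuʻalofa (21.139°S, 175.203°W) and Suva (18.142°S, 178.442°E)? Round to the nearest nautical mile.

402 nmi

Δλ = 178.442 − -175.203 = 353.645°; wrapped into (−180°, 180°]: -6.355°.
Δφ = -18.142 − -21.139 = 2.997°.
a = sin²(Δφ/2) + cos φ₁ · cos φ₂ · sin²(Δλ/2) = 0.003407.
c = 2·atan2(√a, √(1−a)) = 0.11681 rad → d = 6371·c ≈ 744.18 km ≈ 401.82 nmi.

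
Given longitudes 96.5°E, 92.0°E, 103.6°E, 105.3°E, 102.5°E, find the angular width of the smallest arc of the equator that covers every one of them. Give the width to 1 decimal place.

Sort the longitudes: +92.0°, +96.5°, +102.5°, +103.6°, +105.3°.
Eastward gaps between consecutive values (wrapping around): 4.5°, 6.0°, 1.1°, 1.7°, 346.7°.
Largest gap = 346.7° ⇒ minimal covering band is its complement: 360° − 346.7° = 13.3°.
Band runs from +92.0° eastward to +105.3°.

13.3°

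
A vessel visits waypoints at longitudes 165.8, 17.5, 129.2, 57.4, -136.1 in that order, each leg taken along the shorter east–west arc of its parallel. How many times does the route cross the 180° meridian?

1

Leg 1: +165.8° → +17.5°, shortest Δλ = -148.3° (west) — does not cross 180°.
Leg 2: +17.5° → +129.2°, shortest Δλ = 111.7° (east) — does not cross 180°.
Leg 3: +129.2° → +57.4°, shortest Δλ = -71.8° (west) — does not cross 180°.
Leg 4: +57.4° → -136.1°, shortest Δλ = 166.5° (east) — crosses 180°.
Total crossings: 1.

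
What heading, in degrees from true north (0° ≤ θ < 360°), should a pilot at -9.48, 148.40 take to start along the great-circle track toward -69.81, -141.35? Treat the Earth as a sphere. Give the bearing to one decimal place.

Δλ = -141.35 − 148.40 = -289.75°; wrapped into (−180°, 180°]: 70.25°.
θ = atan2( sin Δλ · cos φ₂ , cos φ₁ · sin φ₂ − sin φ₁ · cos φ₂ · cos Δλ )
  = atan2(0.32483, -0.90653) = 160.286° → normalised to [0°, 360°): 160.286°.

160.3°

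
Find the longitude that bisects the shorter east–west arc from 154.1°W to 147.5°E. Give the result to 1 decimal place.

Signed shortest Δλ from -154.1° to +147.5° is -58.4°.
Midpoint longitude = -154.1° + (-58.4°)/2 = -154.1° − 29.2° = -183.3°.
Normalise into (−180°, 180°]: +176.7°.
(The naïve average (-154.1 + +147.5)/2 = -3.3° is on the wrong side of the globe.)

176.7°E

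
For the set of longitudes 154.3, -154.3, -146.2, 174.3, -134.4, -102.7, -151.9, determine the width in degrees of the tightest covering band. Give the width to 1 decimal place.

103.0°

Sort the longitudes: -154.3°, -151.9°, -146.2°, -134.4°, -102.7°, +154.3°, +174.3°.
Eastward gaps between consecutive values (wrapping around): 2.4°, 5.7°, 11.8°, 31.7°, 257.0°, 20.0°, 31.4°.
Largest gap = 257.0° ⇒ minimal covering band is its complement: 360° − 257.0° = 103.0°.
Band runs from +154.3° eastward to -102.7°, crossing the antimeridian.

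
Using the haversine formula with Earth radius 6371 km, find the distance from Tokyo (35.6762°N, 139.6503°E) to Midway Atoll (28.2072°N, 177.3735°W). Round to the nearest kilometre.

Δλ = -177.3735 − 139.6503 = -317.0238°; wrapped into (−180°, 180°]: 42.9762°.
Δφ = 28.2072 − 35.6762 = -7.4690°.
a = sin²(Δφ/2) + cos φ₁ · cos φ₂ · sin²(Δλ/2) = 0.100297.
c = 2·atan2(√a, √(1−a)) = 0.64449 rad → d = 6371·c ≈ 4106.05 km.

4106 km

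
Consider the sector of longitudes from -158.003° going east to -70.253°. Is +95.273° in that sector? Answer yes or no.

Band width going east from -158.003° to -70.253°: ((-70.253 − -158.003) mod 360) = 87.750°.
Offset of +95.273° east of the west edge: ((95.273 − -158.003) mod 360) = 253.276°.
253.276° > 87.750° ⇒ outside.

No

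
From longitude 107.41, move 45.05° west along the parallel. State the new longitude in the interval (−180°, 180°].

+62.36°

Start at +107.41°; shift −45.05° → +62.36°.
+62.36° already lies in (−180°, 180°].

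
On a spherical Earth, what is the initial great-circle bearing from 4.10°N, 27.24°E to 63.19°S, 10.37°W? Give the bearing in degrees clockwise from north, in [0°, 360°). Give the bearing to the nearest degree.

197°

Δλ = -10.37 − 27.24 = -37.61°.
θ = atan2( sin Δλ · cos φ₂ , cos φ₁ · sin φ₂ − sin φ₁ · cos φ₂ · cos Δλ )
  = atan2(-0.27526, -0.91577) = -163.270° → normalised to [0°, 360°): 196.730°.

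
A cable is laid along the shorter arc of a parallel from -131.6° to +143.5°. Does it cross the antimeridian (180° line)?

Naïve |143.5 − -131.6| = 275.1° > 180°, so the shorter arc goes the other way round — across 180°.
Signed shortest Δλ = ((143.5 − -131.6 + 180) mod 360) − 180 = -84.9°.
Going west by 84.9° from -131.6° passes through 180° before reaching +143.5°.

Yes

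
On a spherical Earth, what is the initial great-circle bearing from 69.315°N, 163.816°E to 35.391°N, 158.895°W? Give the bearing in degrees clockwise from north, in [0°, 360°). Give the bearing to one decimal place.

Δλ = -158.895 − 163.816 = -322.711°; wrapped into (−180°, 180°]: 37.289°.
θ = atan2( sin Δλ · cos φ₂ , cos φ₁ · sin φ₂ − sin φ₁ · cos φ₂ · cos Δλ )
  = atan2(0.49389, -0.40220) = 129.157° → normalised to [0°, 360°): 129.157°.

129.2°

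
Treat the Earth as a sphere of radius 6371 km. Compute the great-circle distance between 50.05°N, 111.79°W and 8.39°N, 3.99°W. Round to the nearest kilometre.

10533 km

Δλ = -3.99 − -111.79 = 107.80°.
Δφ = 8.39 − 50.05 = -41.66°.
a = sin²(Δφ/2) + cos φ₁ · cos φ₂ · sin²(Δλ/2) = 0.541168.
c = 2·atan2(√a, √(1−a)) = 1.65323 rad → d = 6371·c ≈ 10532.70 km.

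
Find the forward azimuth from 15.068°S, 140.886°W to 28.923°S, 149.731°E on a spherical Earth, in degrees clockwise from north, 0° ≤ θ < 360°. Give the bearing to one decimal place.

Δλ = 149.731 − -140.886 = 290.617°; wrapped into (−180°, 180°]: -69.383°.
θ = atan2( sin Δλ · cos φ₂ , cos φ₁ · sin φ₂ − sin φ₁ · cos φ₂ · cos Δλ )
  = atan2(-0.81921, -0.38688) = -115.280° → normalised to [0°, 360°): 244.720°.

244.7°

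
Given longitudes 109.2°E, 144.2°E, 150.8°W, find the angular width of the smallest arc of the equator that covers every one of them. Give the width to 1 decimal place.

Sort the longitudes: -150.8°, +109.2°, +144.2°.
Eastward gaps between consecutive values (wrapping around): 260.0°, 35.0°, 65.0°.
Largest gap = 260.0° ⇒ minimal covering band is its complement: 360° − 260.0° = 100.0°.
Band runs from +109.2° eastward to -150.8°, crossing the antimeridian.

100.0°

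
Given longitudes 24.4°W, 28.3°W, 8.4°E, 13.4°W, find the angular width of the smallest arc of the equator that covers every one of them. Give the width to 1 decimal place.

36.7°

Sort the longitudes: -28.3°, -24.4°, -13.4°, +8.4°.
Eastward gaps between consecutive values (wrapping around): 3.9°, 11.0°, 21.8°, 323.3°.
Largest gap = 323.3° ⇒ minimal covering band is its complement: 360° − 323.3° = 36.7°.
Band runs from -28.3° eastward to +8.4°.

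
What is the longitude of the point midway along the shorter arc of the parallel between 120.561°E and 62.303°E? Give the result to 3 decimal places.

91.432°E

Signed shortest Δλ from +120.561° to +62.303° is -58.258°.
Midpoint longitude = +120.561° + (-58.258°)/2 = +120.561° − 29.129° = +91.432°.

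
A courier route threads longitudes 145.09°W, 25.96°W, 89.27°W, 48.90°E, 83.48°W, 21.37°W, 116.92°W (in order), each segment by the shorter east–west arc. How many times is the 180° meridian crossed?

0

Leg 1: -145.09° → -25.96°, shortest Δλ = 119.13° (east) — does not cross 180°.
Leg 2: -25.96° → -89.27°, shortest Δλ = -63.31° (west) — does not cross 180°.
Leg 3: -89.27° → +48.90°, shortest Δλ = 138.17° (east) — does not cross 180°.
Leg 4: +48.90° → -83.48°, shortest Δλ = -132.38° (west) — does not cross 180°.
Leg 5: -83.48° → -21.37°, shortest Δλ = 62.11° (east) — does not cross 180°.
Leg 6: -21.37° → -116.92°, shortest Δλ = -95.55° (west) — does not cross 180°.
Total crossings: 0.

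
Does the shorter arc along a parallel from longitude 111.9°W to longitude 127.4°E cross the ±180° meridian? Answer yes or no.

Naïve |127.4 − -111.9| = 239.3° > 180°, so the shorter arc goes the other way round — across 180°.
Signed shortest Δλ = ((127.4 − -111.9 + 180) mod 360) − 180 = -120.7°.
Going west by 120.7° from -111.9° passes through 180° before reaching +127.4°.

Yes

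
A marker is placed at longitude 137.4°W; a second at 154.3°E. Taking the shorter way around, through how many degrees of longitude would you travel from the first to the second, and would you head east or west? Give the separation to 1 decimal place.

Raw difference: 154.3 − -137.4 = 291.7°.
Normalise into (−180°, 180°]: 291.7° − 360° = -68.3°.
Negative ⇒ the second point lies to the west; separation 68.3°.

68.3° west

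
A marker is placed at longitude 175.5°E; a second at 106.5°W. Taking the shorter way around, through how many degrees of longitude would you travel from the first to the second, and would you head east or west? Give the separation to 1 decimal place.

Raw difference: -106.5 − 175.5 = -282.0°.
Normalise into (−180°, 180°]: -282.0° + 360° = 78.0°.
Positive ⇒ the second point lies to the east; separation 78.0°.

78.0° east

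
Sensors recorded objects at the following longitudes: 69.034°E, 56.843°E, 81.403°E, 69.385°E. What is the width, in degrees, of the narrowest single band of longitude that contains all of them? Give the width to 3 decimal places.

24.560°

Sort the longitudes: +56.843°, +69.034°, +69.385°, +81.403°.
Eastward gaps between consecutive values (wrapping around): 12.191°, 0.351°, 12.018°, 335.440°.
Largest gap = 335.440° ⇒ minimal covering band is its complement: 360° − 335.440° = 24.560°.
Band runs from +56.843° eastward to +81.403°.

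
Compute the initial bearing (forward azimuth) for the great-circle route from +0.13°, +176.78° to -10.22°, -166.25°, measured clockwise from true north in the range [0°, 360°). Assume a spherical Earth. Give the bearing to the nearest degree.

122°

Δλ = -166.25 − 176.78 = -343.03°; wrapped into (−180°, 180°]: 16.97°.
θ = atan2( sin Δλ · cos φ₂ , cos φ₁ · sin φ₂ − sin φ₁ · cos φ₂ · cos Δλ )
  = atan2(0.28724, -0.17956) = 122.011° → normalised to [0°, 360°): 122.011°.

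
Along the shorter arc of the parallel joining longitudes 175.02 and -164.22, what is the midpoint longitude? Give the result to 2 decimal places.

Signed shortest Δλ from +175.02° to -164.22° is +20.76°.
Midpoint longitude = +175.02° + (+20.76°)/2 = +175.02° + 10.38° = +185.40°.
Normalise into (−180°, 180°]: -174.60°.
(The naïve average (+175.02 + -164.22)/2 = 5.4° is on the wrong side of the globe.)

-174.60°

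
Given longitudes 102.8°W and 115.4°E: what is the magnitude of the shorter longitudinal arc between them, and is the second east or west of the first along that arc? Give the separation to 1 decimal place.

141.8° west

Raw difference: 115.4 − -102.8 = 218.2°.
Normalise into (−180°, 180°]: 218.2° − 360° = -141.8°.
Negative ⇒ the second point lies to the west; separation 141.8°.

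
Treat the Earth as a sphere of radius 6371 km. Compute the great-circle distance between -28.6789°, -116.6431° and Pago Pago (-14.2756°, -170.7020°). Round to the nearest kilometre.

5768 km

Δλ = -170.7020 − -116.6431 = -54.0589°.
Δφ = -14.2756 − -28.6789 = 14.4033°.
a = sin²(Δφ/2) + cos φ₁ · cos φ₂ · sin²(Δλ/2) = 0.191308.
c = 2·atan2(√a, √(1−a)) = 0.90538 rad → d = 6371·c ≈ 5768.20 km.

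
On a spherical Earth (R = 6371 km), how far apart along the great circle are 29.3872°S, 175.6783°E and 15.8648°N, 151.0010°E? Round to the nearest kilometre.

5686 km

Δλ = 151.0010 − 175.6783 = -24.6773°.
Δφ = 15.8648 − -29.3872 = 45.2520°.
a = sin²(Δφ/2) + cos φ₁ · cos φ₂ · sin²(Δλ/2) = 0.186277.
c = 2·atan2(√a, √(1−a)) = 0.89253 rad → d = 6371·c ≈ 5686.29 km.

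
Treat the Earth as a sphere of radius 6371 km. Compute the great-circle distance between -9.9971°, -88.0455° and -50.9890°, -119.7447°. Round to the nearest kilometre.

Δλ = -119.7447 − -88.0455 = -31.6992°.
Δφ = -50.9890 − -9.9971 = -40.9919°.
a = sin²(Δφ/2) + cos φ₁ · cos φ₂ · sin²(Δλ/2) = 0.168839.
c = 2·atan2(√a, √(1−a)) = 0.84688 rad → d = 6371·c ≈ 5395.48 km.

5395 km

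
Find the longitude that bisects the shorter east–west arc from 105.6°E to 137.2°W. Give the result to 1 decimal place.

Signed shortest Δλ from +105.6° to -137.2° is +117.2°.
Midpoint longitude = +105.6° + (+117.2°)/2 = +105.6° + 58.6° = +164.2°.
(The naïve average (+105.6 + -137.2)/2 = -15.8° is on the wrong side of the globe.)

164.2°E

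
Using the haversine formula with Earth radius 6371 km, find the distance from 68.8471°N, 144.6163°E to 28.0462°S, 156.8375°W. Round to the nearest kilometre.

11765 km

Δλ = -156.8375 − 144.6163 = -301.4538°; wrapped into (−180°, 180°]: 58.5462°.
Δφ = -28.0462 − 68.8471 = -96.8933°.
a = sin²(Δφ/2) + cos φ₁ · cos φ₂ · sin²(Δλ/2) = 0.636158.
c = 2·atan2(√a, √(1−a)) = 1.84659 rad → d = 6371·c ≈ 11764.66 km.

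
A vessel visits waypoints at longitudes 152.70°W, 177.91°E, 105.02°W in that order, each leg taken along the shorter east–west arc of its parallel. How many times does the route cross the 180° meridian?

Leg 1: -152.70° → +177.91°, shortest Δλ = -29.39° (west) — crosses 180°.
Leg 2: +177.91° → -105.02°, shortest Δλ = 77.07° (east) — crosses 180°.
Total crossings: 2.

2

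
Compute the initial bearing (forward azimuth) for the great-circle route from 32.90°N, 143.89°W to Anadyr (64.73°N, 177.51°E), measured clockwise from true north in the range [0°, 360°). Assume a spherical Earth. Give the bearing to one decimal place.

Δλ = 177.51 − -143.89 = 321.40°; wrapped into (−180°, 180°]: -38.60°.
θ = atan2( sin Δλ · cos φ₂ , cos φ₁ · sin φ₂ − sin φ₁ · cos φ₂ · cos Δλ )
  = atan2(-0.26632, 0.57806) = -24.737° → normalised to [0°, 360°): 335.263°.

335.3°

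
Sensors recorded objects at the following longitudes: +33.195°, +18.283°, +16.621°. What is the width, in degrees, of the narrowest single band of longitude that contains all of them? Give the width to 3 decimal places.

Sort the longitudes: +16.621°, +18.283°, +33.195°.
Eastward gaps between consecutive values (wrapping around): 1.662°, 14.912°, 343.426°.
Largest gap = 343.426° ⇒ minimal covering band is its complement: 360° − 343.426° = 16.574°.
Band runs from +16.621° eastward to +33.195°.

16.574°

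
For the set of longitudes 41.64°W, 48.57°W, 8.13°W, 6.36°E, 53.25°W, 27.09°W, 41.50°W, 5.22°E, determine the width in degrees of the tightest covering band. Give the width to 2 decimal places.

59.61°

Sort the longitudes: -53.25°, -48.57°, -41.64°, -41.50°, -27.09°, -8.13°, +5.22°, +6.36°.
Eastward gaps between consecutive values (wrapping around): 4.68°, 6.93°, 0.14°, 14.41°, 18.96°, 13.35°, 1.14°, 300.39°.
Largest gap = 300.39° ⇒ minimal covering band is its complement: 360° − 300.39° = 59.61°.
Band runs from -53.25° eastward to +6.36°.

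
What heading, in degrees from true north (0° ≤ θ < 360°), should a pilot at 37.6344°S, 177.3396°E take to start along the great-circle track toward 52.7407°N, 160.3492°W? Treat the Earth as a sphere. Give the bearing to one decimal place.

Δλ = -160.3492 − 177.3396 = -337.6888°; wrapped into (−180°, 180°]: 22.3112°.
θ = atan2( sin Δλ · cos φ₂ , cos φ₁ · sin φ₂ − sin φ₁ · cos φ₂ · cos Δλ )
  = atan2(0.22984, 0.97230) = 13.300° → normalised to [0°, 360°): 13.300°.

13.3°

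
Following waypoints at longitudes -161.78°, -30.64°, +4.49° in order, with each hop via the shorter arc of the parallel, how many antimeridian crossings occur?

0

Leg 1: -161.78° → -30.64°, shortest Δλ = 131.14° (east) — does not cross 180°.
Leg 2: -30.64° → +4.49°, shortest Δλ = 35.13° (east) — does not cross 180°.
Total crossings: 0.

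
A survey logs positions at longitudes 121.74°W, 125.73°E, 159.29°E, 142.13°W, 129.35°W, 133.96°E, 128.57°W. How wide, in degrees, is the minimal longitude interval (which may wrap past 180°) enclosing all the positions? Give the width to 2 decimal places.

Sort the longitudes: -142.13°, -129.35°, -128.57°, -121.74°, +125.73°, +133.96°, +159.29°.
Eastward gaps between consecutive values (wrapping around): 12.78°, 0.78°, 6.83°, 247.47°, 8.23°, 25.33°, 58.58°.
Largest gap = 247.47° ⇒ minimal covering band is its complement: 360° − 247.47° = 112.53°.
Band runs from +125.73° eastward to -121.74°, crossing the antimeridian.

112.53°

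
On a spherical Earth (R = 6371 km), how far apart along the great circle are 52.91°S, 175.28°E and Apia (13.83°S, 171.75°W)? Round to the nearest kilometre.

Δλ = -171.75 − 175.28 = -347.03°; wrapped into (−180°, 180°]: 12.97°.
Δφ = -13.83 − -52.91 = 39.08°.
a = sin²(Δφ/2) + cos φ₁ · cos φ₂ · sin²(Δλ/2) = 0.119337.
c = 2·atan2(√a, √(1−a)) = 0.70544 rad → d = 6371·c ≈ 4494.35 km.

4494 km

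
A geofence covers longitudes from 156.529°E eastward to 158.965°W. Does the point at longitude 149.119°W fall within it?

Band width going east from +156.529° to -158.965°: ((-158.965 − 156.529) mod 360) = 44.506°.
Offset of -149.119° east of the west edge: ((-149.119 − 156.529) mod 360) = 54.352°.
54.352° > 44.506° ⇒ outside.

No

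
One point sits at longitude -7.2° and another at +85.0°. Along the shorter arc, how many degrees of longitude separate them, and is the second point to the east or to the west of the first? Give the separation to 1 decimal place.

Raw difference: 85.0 − -7.2 = 92.2°.
Normalise into (−180°, 180°]: 92.2° stays 92.2°.
Positive ⇒ the second point lies to the east; separation 92.2°.

92.2° east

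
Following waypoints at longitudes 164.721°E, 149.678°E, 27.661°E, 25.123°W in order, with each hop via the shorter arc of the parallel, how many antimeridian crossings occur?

Leg 1: +164.721° → +149.678°, shortest Δλ = -15.043° (west) — does not cross 180°.
Leg 2: +149.678° → +27.661°, shortest Δλ = -122.017° (west) — does not cross 180°.
Leg 3: +27.661° → -25.123°, shortest Δλ = -52.784° (west) — does not cross 180°.
Total crossings: 0.

0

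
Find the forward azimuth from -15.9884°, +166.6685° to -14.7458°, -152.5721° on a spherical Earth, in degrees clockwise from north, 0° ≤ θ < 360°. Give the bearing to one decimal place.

93.9°

Δλ = -152.5721 − 166.6685 = -319.2406°; wrapped into (−180°, 180°]: 40.7594°.
θ = atan2( sin Δλ · cos φ₂ , cos φ₁ · sin φ₂ − sin φ₁ · cos φ₂ · cos Δλ )
  = atan2(0.63138, -0.04292) = 93.889° → normalised to [0°, 360°): 93.889°.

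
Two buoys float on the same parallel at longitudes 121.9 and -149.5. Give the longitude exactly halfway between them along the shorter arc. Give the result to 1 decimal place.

Signed shortest Δλ from +121.9° to -149.5° is +88.6°.
Midpoint longitude = +121.9° + (+88.6°)/2 = +121.9° + 44.3° = +166.2°.
(The naïve average (+121.9 + -149.5)/2 = -13.8° is on the wrong side of the globe.)

+166.2°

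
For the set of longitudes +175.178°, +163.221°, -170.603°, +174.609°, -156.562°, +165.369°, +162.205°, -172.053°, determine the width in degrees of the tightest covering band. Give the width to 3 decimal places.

Sort the longitudes: -172.053°, -170.603°, -156.562°, +162.205°, +163.221°, +165.369°, +174.609°, +175.178°.
Eastward gaps between consecutive values (wrapping around): 1.450°, 14.041°, 318.767°, 1.016°, 2.148°, 9.240°, 0.569°, 12.769°.
Largest gap = 318.767° ⇒ minimal covering band is its complement: 360° − 318.767° = 41.233°.
Band runs from +162.205° eastward to -156.562°, crossing the antimeridian.

41.233°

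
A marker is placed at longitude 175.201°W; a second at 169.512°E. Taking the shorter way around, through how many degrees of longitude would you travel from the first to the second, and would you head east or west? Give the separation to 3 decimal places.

15.287° west

Raw difference: 169.512 − -175.201 = 344.713°.
Normalise into (−180°, 180°]: 344.713° − 360° = -15.287°.
Negative ⇒ the second point lies to the west; separation 15.287°.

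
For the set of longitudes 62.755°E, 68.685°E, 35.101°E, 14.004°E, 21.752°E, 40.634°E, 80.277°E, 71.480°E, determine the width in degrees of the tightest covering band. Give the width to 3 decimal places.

Sort the longitudes: +14.004°, +21.752°, +35.101°, +40.634°, +62.755°, +68.685°, +71.480°, +80.277°.
Eastward gaps between consecutive values (wrapping around): 7.748°, 13.349°, 5.533°, 22.121°, 5.930°, 2.795°, 8.797°, 293.727°.
Largest gap = 293.727° ⇒ minimal covering band is its complement: 360° − 293.727° = 66.273°.
Band runs from +14.004° eastward to +80.277°.

66.273°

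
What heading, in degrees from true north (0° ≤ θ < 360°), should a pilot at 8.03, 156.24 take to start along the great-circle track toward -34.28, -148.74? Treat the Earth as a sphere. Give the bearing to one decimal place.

Δλ = -148.74 − 156.24 = -304.98°; wrapped into (−180°, 180°]: 55.02°.
θ = atan2( sin Δλ · cos φ₂ , cos φ₁ · sin φ₂ − sin φ₁ · cos φ₂ · cos Δλ )
  = atan2(0.67703, -0.62389) = 132.661° → normalised to [0°, 360°): 132.661°.

132.7°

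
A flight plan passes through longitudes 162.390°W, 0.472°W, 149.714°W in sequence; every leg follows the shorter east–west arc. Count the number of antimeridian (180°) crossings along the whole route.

0

Leg 1: -162.390° → -0.472°, shortest Δλ = 161.918° (east) — does not cross 180°.
Leg 2: -0.472° → -149.714°, shortest Δλ = -149.242° (west) — does not cross 180°.
Total crossings: 0.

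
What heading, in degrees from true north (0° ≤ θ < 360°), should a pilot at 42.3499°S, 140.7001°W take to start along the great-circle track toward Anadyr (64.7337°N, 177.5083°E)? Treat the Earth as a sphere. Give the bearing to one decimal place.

Δλ = 177.5083 − -140.7001 = 318.2084°; wrapped into (−180°, 180°]: -41.7916°.
θ = atan2( sin Δλ · cos φ₂ , cos φ₁ · sin φ₂ − sin φ₁ · cos φ₂ · cos Δλ )
  = atan2(-0.28445, 0.88272) = -17.861° → normalised to [0°, 360°): 342.139°.

342.1°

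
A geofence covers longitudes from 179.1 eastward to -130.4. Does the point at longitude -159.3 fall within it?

Band width going east from +179.1° to -130.4°: ((-130.4 − 179.1) mod 360) = 50.5°.
Offset of -159.3° east of the west edge: ((-159.3 − 179.1) mod 360) = 21.6°.
21.6° ≤ 50.5° ⇒ inside.

Yes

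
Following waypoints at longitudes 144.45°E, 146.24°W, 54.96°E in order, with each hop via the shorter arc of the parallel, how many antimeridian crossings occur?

Leg 1: +144.45° → -146.24°, shortest Δλ = 69.31° (east) — crosses 180°.
Leg 2: -146.24° → +54.96°, shortest Δλ = -158.8° (west) — crosses 180°.
Total crossings: 2.

2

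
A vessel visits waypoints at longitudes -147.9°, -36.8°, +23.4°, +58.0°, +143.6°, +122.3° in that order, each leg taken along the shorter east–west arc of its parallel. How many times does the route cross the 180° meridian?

Leg 1: -147.9° → -36.8°, shortest Δλ = 111.1° (east) — does not cross 180°.
Leg 2: -36.8° → +23.4°, shortest Δλ = 60.2° (east) — does not cross 180°.
Leg 3: +23.4° → +58.0°, shortest Δλ = 34.6° (east) — does not cross 180°.
Leg 4: +58.0° → +143.6°, shortest Δλ = 85.6° (east) — does not cross 180°.
Leg 5: +143.6° → +122.3°, shortest Δλ = -21.3° (west) — does not cross 180°.
Total crossings: 0.

0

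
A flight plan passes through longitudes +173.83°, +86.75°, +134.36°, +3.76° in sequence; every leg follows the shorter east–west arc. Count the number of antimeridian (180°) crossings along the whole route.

0

Leg 1: +173.83° → +86.75°, shortest Δλ = -87.08° (west) — does not cross 180°.
Leg 2: +86.75° → +134.36°, shortest Δλ = 47.61° (east) — does not cross 180°.
Leg 3: +134.36° → +3.76°, shortest Δλ = -130.6° (west) — does not cross 180°.
Total crossings: 0.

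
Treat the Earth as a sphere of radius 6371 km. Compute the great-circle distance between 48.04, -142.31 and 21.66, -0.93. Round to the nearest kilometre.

Δλ = -0.93 − -142.31 = 141.38°.
Δφ = 21.66 − 48.04 = -26.38°.
a = sin²(Δφ/2) + cos φ₁ · cos φ₂ · sin²(Δλ/2) = 0.605518.
c = 2·atan2(√a, √(1−a)) = 1.78343 rad → d = 6371·c ≈ 11362.24 km.

11362 km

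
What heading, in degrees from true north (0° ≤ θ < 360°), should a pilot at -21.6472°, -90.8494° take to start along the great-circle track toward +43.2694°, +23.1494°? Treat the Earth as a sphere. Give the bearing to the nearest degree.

52°

Δλ = 23.1494 − -90.8494 = 113.9988°.
θ = atan2( sin Δλ · cos φ₂ , cos φ₁ · sin φ₂ − sin φ₁ · cos φ₂ · cos Δλ )
  = atan2(0.66519, 0.52784) = 51.567° → normalised to [0°, 360°): 51.567°.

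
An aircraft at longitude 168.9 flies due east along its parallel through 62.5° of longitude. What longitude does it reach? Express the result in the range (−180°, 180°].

Start at +168.9°; shift +62.5° → +231.4°.
+231.4° lies outside (−180°, 180°]; subtract 360° → -128.6°.

-128.6°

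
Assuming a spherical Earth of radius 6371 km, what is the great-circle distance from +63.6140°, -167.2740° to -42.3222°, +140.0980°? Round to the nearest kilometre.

Δλ = 140.0980 − -167.2740 = 307.3720°; wrapped into (−180°, 180°]: -52.6280°.
Δφ = -42.3222 − 63.6140 = -105.9362°.
a = sin²(Δφ/2) + cos φ₁ · cos φ₂ · sin²(Δλ/2) = 0.701853.
c = 2·atan2(√a, √(1−a)) = 1.98636 rad → d = 6371·c ≈ 12655.10 km.

12655 km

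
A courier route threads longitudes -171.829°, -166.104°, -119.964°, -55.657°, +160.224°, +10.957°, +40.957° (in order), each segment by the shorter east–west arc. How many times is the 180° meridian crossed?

Leg 1: -171.829° → -166.104°, shortest Δλ = 5.725° (east) — does not cross 180°.
Leg 2: -166.104° → -119.964°, shortest Δλ = 46.14° (east) — does not cross 180°.
Leg 3: -119.964° → -55.657°, shortest Δλ = 64.307° (east) — does not cross 180°.
Leg 4: -55.657° → +160.224°, shortest Δλ = -144.119° (west) — crosses 180°.
Leg 5: +160.224° → +10.957°, shortest Δλ = -149.267° (west) — does not cross 180°.
Leg 6: +10.957° → +40.957°, shortest Δλ = 30.0° (east) — does not cross 180°.
Total crossings: 1.

1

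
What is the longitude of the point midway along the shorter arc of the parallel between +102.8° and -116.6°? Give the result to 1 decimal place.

Signed shortest Δλ from +102.8° to -116.6° is +140.6°.
Midpoint longitude = +102.8° + (+140.6°)/2 = +102.8° + 70.3° = +173.1°.
(The naïve average (+102.8 + -116.6)/2 = -6.9° is on the wrong side of the globe.)

+173.1°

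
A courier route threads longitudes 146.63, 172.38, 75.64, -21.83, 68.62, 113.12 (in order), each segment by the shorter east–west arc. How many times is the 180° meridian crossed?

Leg 1: +146.63° → +172.38°, shortest Δλ = 25.75° (east) — does not cross 180°.
Leg 2: +172.38° → +75.64°, shortest Δλ = -96.74° (west) — does not cross 180°.
Leg 3: +75.64° → -21.83°, shortest Δλ = -97.47° (west) — does not cross 180°.
Leg 4: -21.83° → +68.62°, shortest Δλ = 90.45° (east) — does not cross 180°.
Leg 5: +68.62° → +113.12°, shortest Δλ = 44.5° (east) — does not cross 180°.
Total crossings: 0.

0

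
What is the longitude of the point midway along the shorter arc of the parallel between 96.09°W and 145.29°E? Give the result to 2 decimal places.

155.40°W

Signed shortest Δλ from -96.09° to +145.29° is -118.62°.
Midpoint longitude = -96.09° + (-118.62°)/2 = -96.09° − 59.31° = -155.40°.
(The naïve average (-96.09 + +145.29)/2 = 24.6° is on the wrong side of the globe.)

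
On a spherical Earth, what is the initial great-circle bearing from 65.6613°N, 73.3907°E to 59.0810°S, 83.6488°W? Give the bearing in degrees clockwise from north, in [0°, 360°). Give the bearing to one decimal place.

Δλ = -83.6488 − 73.3907 = -157.0395°.
θ = atan2( sin Δλ · cos φ₂ , cos φ₁ · sin φ₂ − sin φ₁ · cos φ₂ · cos Δλ )
  = atan2(-0.20044, 0.07751) = -68.860° → normalised to [0°, 360°): 291.140°.

291.1°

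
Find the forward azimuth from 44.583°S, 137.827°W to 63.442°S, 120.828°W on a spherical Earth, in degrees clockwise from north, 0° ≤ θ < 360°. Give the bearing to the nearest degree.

159°

Δλ = -120.828 − -137.827 = 16.999°.
θ = atan2( sin Δλ · cos φ₂ , cos φ₁ · sin φ₂ − sin φ₁ · cos φ₂ · cos Δλ )
  = atan2(0.13071, -0.33695) = 158.797° → normalised to [0°, 360°): 158.797°.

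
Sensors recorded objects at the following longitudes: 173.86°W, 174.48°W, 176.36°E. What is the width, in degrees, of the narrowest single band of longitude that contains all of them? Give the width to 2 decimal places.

Sort the longitudes: -174.48°, -173.86°, +176.36°.
Eastward gaps between consecutive values (wrapping around): 0.62°, 350.22°, 9.16°.
Largest gap = 350.22° ⇒ minimal covering band is its complement: 360° − 350.22° = 9.78°.
Band runs from +176.36° eastward to -173.86°, crossing the antimeridian.

9.78°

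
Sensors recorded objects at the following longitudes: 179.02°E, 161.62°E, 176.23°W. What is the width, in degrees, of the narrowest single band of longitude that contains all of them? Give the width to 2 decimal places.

Sort the longitudes: -176.23°, +161.62°, +179.02°.
Eastward gaps between consecutive values (wrapping around): 337.85°, 17.40°, 4.75°.
Largest gap = 337.85° ⇒ minimal covering band is its complement: 360° − 337.85° = 22.15°.
Band runs from +161.62° eastward to -176.23°, crossing the antimeridian.

22.15°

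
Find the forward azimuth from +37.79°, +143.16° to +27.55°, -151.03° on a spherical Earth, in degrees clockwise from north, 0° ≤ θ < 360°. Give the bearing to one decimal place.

80.0°

Δλ = -151.03 − 143.16 = -294.19°; wrapped into (−180°, 180°]: 65.81°.
θ = atan2( sin Δλ · cos φ₂ , cos φ₁ · sin φ₂ − sin φ₁ · cos φ₂ · cos Δλ )
  = atan2(0.80876, 0.14290) = 79.980° → normalised to [0°, 360°): 79.980°.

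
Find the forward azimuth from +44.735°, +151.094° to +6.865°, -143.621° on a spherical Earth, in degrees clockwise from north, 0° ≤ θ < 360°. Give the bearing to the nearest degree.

103°

Δλ = -143.621 − 151.094 = -294.715°; wrapped into (−180°, 180°]: 65.285°.
θ = atan2( sin Δλ · cos φ₂ , cos φ₁ · sin φ₂ − sin φ₁ · cos φ₂ · cos Δλ )
  = atan2(0.90189, -0.20725) = 102.942° → normalised to [0°, 360°): 102.942°.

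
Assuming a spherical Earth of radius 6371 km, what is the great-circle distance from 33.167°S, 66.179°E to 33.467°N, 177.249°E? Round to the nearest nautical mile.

Δλ = 177.249 − 66.179 = 111.070°.
Δφ = 33.467 − -33.167 = 66.634°.
a = sin²(Δφ/2) + cos φ₁ · cos φ₂ · sin²(Δλ/2) = 0.776367.
c = 2·atan2(√a, √(1−a)) = 2.15644 rad → d = 6371·c ≈ 13738.67 km ≈ 7418.29 nmi.

7418 nmi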